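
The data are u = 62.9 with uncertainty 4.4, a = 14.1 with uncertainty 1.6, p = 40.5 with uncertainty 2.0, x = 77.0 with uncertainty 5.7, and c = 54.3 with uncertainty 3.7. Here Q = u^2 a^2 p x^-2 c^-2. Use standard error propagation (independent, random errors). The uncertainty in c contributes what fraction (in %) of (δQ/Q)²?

(δQ/Q)² = (2·δu/u)² + (2·δa/a)² + (1·δp/p)² + (-2·δx/x)² + (-2·δc/c)²
  u term: (2×0.0700)² = 0.0196
  a term: (2×0.113)² = 0.0515
  p term: (1×0.0494)² = 0.00244
  x term: (-2×0.0740)² = 0.0219
  c term: (-2×0.0681)² = 0.0186
Total = 0.114. Share from c = 0.0186/0.114 = 0.163.

16.3%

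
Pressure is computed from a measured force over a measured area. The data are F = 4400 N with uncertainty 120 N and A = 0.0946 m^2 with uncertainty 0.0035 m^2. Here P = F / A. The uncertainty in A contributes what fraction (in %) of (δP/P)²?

(δP/P)² = (1·δF/F)² + (-1·δA/A)²
  F term: (1×0.0273)² = 0.000744
  A term: (-1×0.0370)² = 0.00137
Total = 0.00211. Share from A = 0.00137/0.00211 = 0.648.

64.8%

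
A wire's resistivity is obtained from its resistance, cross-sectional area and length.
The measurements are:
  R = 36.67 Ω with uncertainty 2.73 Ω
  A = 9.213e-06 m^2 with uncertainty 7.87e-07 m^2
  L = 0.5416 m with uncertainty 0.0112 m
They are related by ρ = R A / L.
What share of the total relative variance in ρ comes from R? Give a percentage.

41.8%

(δρ/ρ)² = (1·δR/R)² + (1·δA/A)² + (-1·δL/L)²
  R term: (1×0.0744)² = 0.00554
  A term: (1×0.0854)² = 0.00730
  L term: (-1×0.0207)² = 0.000428
Total = 0.0133. Share from R = 0.00554/0.0133 = 0.418.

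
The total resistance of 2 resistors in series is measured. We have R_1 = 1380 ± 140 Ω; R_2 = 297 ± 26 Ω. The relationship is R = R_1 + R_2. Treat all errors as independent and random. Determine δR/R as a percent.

Each term contributes (cᵢ δxᵢ)² to (δR)²:
  (δR_1)² = 19600;  (δR_2)² = 676
δR = √(20300) = 142 Ω
R = 1680 Ω, so δR/R = 142/1680 = 0.0849.

8.49%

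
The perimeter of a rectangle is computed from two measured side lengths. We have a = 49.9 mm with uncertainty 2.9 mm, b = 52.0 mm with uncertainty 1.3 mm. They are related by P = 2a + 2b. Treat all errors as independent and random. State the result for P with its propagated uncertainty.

P is a linear combination, so absolute uncertainties add in quadrature:
  (2·δa)² = 33.6;  (2·δb)² = 6.76
δP = √(40.4) = 6.36 mm
P = 204 mm.

204 ± 6.36 mm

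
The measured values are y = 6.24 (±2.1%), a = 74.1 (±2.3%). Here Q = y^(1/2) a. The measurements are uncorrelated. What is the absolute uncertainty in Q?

For a monomial Q ∝ y^(1/2), a, fractional errors add in quadrature:
  (½·δy/y)² = (0.5×0.0210)² = 0.000110;  (1·δa/a)² = (1×0.0230)² = 0.000529
δQ/Q = √(0.000639) = 0.0253
Q = 185, so δQ = 0.0253 × 185 = 4.68.

4.68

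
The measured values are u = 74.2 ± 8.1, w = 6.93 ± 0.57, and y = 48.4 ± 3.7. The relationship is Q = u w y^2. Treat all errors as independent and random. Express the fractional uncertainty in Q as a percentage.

For a monomial Q ∝ u, w, y^2, fractional errors add in quadrature:
  (1·δu/u)² = (1×0.109)² = 0.0119;  (1·δw/w)² = (1×0.0823)² = 0.00677;  (2·δy/y)² = (2×0.0764)² = 0.0234
δQ/Q = √(0.0421) = 0.205

20.5%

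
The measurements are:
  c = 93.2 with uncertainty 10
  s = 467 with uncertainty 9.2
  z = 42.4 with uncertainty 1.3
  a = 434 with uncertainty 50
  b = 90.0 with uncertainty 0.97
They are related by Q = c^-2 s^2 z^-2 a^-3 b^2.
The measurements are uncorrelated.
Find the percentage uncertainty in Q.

Each factor contributes (exponent × relative error)² to (δQ/Q)²:
  (-2·δc/c)² = (-2×0.107)² = 0.0460;  (2·δs/s)² = (2×0.0197)² = 0.00155;  (-2·δz/z)² = (-2×0.0307)² = 0.00376;  (-3·δa/a)² = (-3×0.115)² = 0.119;  (2·δb/b)² = (2×0.0108)² = 0.000465
δQ/Q = √(0.171) = 0.414

41.4%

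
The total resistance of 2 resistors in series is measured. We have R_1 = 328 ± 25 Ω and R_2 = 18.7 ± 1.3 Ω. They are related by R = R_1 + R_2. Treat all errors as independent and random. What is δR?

25.0 Ω

Sums and differences: (δR)² = Σ (cᵢ δxᵢ)².
  (δR_1)² = 625;  (δR_2)² = 1.69
δR = √(627) = 25.0 Ω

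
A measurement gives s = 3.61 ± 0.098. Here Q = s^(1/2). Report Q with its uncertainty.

Q ∝ s^(1/2), so δQ/Q = |½| · δs/s = 0.5 × 0.0271 = 0.0136.
Q = 1.90, so δQ = 0.0136 × 1.90 = 0.0258.

1.90 ± 0.0258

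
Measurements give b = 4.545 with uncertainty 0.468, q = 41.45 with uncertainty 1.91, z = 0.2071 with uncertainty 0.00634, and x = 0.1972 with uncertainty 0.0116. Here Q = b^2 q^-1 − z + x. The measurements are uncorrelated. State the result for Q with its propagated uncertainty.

0.4885 ± 0.106

Let p = b^2·q^-1 = 0.4984. δp/p = √((2·δb/b)² + (-1·δq/q)²) = √(0.0424 + 0.00212) = 0.211, so δp = 0.105.
Q = p − z + x: δQ = √(δp² + δz² + δx²) = √(0.0111 + 4.02e-05 + 0.000135) = 0.106
Q = 0.4885.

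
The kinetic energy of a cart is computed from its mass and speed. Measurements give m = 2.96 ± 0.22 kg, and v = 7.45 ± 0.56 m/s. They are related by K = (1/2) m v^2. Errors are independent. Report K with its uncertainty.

82.1 ± 13.8 J

Since K is a product/quotient, work with relative uncertainties:
  (1·δm/m)² = (1×0.0743)² = 0.00552;  (2·δv/v)² = (2×0.0752)² = 0.0226
δK/K = √(0.0281) = 0.168
K = 82.1 J, so δK = 0.168 × 82.1 = 13.8 J.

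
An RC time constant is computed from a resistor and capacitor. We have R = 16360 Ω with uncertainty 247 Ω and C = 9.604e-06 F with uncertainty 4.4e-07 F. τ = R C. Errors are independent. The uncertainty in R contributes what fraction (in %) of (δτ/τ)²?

(δτ/τ)² = (1·δR/R)² + (1·δC/C)²
  R term: (1×0.0151)² = 0.000228
  C term: (1×0.0458)² = 0.00210
Total = 0.00233. Share from R = 0.000228/0.00233 = 0.0980.

9.80%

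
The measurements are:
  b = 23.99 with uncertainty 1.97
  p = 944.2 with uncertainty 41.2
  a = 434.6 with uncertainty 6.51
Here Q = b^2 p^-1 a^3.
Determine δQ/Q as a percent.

17.6%

Q is a product of powers, so relative uncertainties combine in quadrature:
  (2·δb/b)² = (2×0.0821)² = 0.0270;  (-1·δp/p)² = (-1×0.0436)² = 0.00190;  (3·δa/a)² = (3×0.0150)² = 0.00202
δQ/Q = √(0.0309) = 0.176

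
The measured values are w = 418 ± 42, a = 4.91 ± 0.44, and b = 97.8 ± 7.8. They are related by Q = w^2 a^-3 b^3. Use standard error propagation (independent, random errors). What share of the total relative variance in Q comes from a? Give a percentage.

42.5%

(δQ/Q)² = (2·δw/w)² + (-3·δa/a)² + (3·δb/b)²
  w term: (2×0.100)² = 0.0404
  a term: (-3×0.0896)² = 0.0723
  b term: (3×0.0798)² = 0.0572
Total = 0.170. Share from a = 0.0723/0.170 = 0.425.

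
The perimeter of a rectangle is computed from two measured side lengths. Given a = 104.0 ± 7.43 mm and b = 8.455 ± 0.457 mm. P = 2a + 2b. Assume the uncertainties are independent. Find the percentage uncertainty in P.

6.62%

Absolute uncertainties add in quadrature for a linear combination:
  (2·δa)² = 221;  (2·δb)² = 0.835
δP = √(222) = 14.9 mm
P = 224.9 mm, so δP/P = 14.9/224.9 = 0.0662.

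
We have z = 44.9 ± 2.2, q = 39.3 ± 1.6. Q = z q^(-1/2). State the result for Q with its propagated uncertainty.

Since Q is a product/quotient, work with relative uncertainties:
  (1·δz/z)² = (1×0.0490)² = 0.00240;  (−½·δq/q)² = (-0.5×0.0407)² = 0.000414
δQ/Q = √(0.00282) = 0.0531
Q = 7.16, so δQ = 0.0531 × 7.16 = 0.380.

7.16 ± 0.380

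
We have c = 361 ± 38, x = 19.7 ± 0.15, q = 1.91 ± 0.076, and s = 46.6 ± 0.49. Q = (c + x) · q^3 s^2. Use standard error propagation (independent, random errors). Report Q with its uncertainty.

(5.76 ± 0.905) × 10^6

Let u = c + x = 381. δu = √(δc² + δx²) = √(1440 + 0.0225) = 38.0, so δu/u = 0.0998.
Q is then a monomial in u, q, s:
δQ/Q = √((δu/u)² + (3·δq/q)² + (2·δs/s)²) = √(0.00996 + 0.0142 + 0.000442) = 0.157
Q = 5.76e+06, so δQ = 0.157 × 5.76e+06 = 9.05e+05.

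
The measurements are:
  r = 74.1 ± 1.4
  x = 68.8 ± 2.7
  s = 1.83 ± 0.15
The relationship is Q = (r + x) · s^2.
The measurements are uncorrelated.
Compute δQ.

79.1

Let u = r + x = 143. δu = √(δr² + δx²) = √(1.96 + 7.29) = 3.04, so δu/u = 0.0213.
Q is then a monomial in u, s:
δQ/Q = √((δu/u)² + (2·δs/s)²) = √(0.000453 + 0.0269) = 0.165
Q = 479, so δQ = 0.165 × 479 = 79.1.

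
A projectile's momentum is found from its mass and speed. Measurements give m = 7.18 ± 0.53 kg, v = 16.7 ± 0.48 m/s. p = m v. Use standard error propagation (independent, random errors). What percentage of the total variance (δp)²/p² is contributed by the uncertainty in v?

(δp/p)² = (1·δm/m)² + (1·δv/v)²
  m term: (1×0.0738)² = 0.00545
  v term: (1×0.0287)² = 0.000826
Total = 0.00627. Share from v = 0.000826/0.00627 = 0.132.

13.2%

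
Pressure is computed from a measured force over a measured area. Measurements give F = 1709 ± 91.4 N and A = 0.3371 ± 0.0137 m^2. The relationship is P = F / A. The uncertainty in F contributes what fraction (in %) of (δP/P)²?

(δP/P)² = (1·δF/F)² + (-1·δA/A)²
  F term: (1×0.0535)² = 0.00286
  A term: (-1×0.0406)² = 0.00165
Total = 0.00451. Share from F = 0.00286/0.00451 = 0.634.

63.4%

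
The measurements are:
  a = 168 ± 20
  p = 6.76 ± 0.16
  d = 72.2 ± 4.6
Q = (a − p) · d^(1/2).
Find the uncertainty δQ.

175

Let u = a − p = 161. δu = √(δa² + δp²) = √(400 + 0.0256) = 20.0, so δu/u = 0.124.
Q is then a monomial in u, d:
δQ/Q = √((δu/u)² + (½·δd/d)²) = √(0.0154 + 0.00101) = 0.128
Q = 1370, so δQ = 0.128 × 1370 = 175.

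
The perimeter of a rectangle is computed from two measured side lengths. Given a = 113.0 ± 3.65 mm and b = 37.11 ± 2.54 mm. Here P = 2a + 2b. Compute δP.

8.89 mm

Sums and differences: (δP)² = Σ (cᵢ δxᵢ)².
  (2·δa)² = 53.3;  (2·δb)² = 25.8
δP = √(79.1) = 8.89 mm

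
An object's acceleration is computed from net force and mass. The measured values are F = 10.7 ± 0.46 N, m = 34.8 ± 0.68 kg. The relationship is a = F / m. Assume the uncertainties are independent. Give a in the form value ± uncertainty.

Each factor contributes (exponent × relative error)² to (δa/a)²:
  (1·δF/F)² = (1×0.0430)² = 0.00185;  (-1·δm/m)² = (-1×0.0195)² = 0.000382
δa/a = √(0.00223) = 0.0472
a = 0.307 m/s^2, so δa = 0.0472 × 0.307 = 0.0145 m/s^2.

0.307 ± 0.0145 m/s^2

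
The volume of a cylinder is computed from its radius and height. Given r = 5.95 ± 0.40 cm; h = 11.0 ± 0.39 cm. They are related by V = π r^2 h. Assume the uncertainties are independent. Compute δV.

For a monomial V ∝ r^2, h, fractional errors add in quadrature:
  (2·δr/r)² = (2×0.0672)² = 0.0181;  (1·δh/h)² = (1×0.0355)² = 0.00126
δV/V = √(0.0193) = 0.139
V = 1220 cm^3, so δV = 0.139 × 1220 = 170 cm^3.

170 cm^3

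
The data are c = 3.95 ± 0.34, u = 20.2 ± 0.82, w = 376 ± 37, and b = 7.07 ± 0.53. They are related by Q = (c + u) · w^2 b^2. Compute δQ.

4.27e+07

Let h = c + u = 24.1. δh = √(δc² + δu²) = √(0.116 + 0.672) = 0.888, so δh/h = 0.0368.
Q is then a monomial in h, w, b:
δQ/Q = √((δh/h)² + (2·δw/w)² + (2·δb/b)²) = √(0.00135 + 0.0387 + 0.0225) = 0.250
Q = 1.71e+08, so δQ = 0.250 × 1.71e+08 = 4.27e+07.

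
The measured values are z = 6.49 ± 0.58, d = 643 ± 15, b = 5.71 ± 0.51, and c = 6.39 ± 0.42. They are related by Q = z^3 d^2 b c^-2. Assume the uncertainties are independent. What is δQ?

4.98e+06

For a monomial Q ∝ z^3, d^2, b, c^-2, fractional errors add in quadrature:
  (3·δz/z)² = (3×0.0894)² = 0.0719;  (2·δd/d)² = (2×0.0233)² = 0.00218;  (1·δb/b)² = (1×0.0893)² = 0.00798;  (-2·δc/c)² = (-2×0.0657)² = 0.0173
δQ/Q = √(0.0993) = 0.315
Q = 1.58e+07, so δQ = 0.315 × 1.58e+07 = 4.98e+06.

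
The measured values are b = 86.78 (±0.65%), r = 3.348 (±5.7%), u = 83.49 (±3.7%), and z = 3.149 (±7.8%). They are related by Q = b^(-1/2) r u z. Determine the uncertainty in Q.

9.78

Since Q is a product/quotient, work with relative uncertainties:
  (−½·δb/b)² = (-0.5×0.00650)² = 1.06e-05;  (1·δr/r)² = (1×0.0570)² = 0.00325;  (1·δu/u)² = (1×0.0370)² = 0.00137;  (1·δz/z)² = (1×0.0780)² = 0.00608
δQ/Q = √(0.0107) = 0.104
Q = 94.49, so δQ = 0.104 × 94.49 = 9.78.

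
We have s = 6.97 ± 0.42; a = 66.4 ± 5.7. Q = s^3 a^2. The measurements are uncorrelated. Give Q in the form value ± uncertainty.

Relative error in a monomial: (δQ/Q)² = Σ (nᵢ · δxᵢ/xᵢ)².
  (3·δs/s)² = (3×0.0603)² = 0.0327;  (2·δa/a)² = (2×0.0858)² = 0.0295
δQ/Q = √(0.0622) = 0.249
Q = 1.49e+06, so δQ = 0.249 × 1.49e+06 = 3.72e+05.

(1.49 ± 0.372) × 10^6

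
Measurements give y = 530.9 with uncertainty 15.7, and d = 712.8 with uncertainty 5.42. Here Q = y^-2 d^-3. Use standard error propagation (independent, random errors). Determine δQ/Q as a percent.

6.34%

Q is a product of powers, so relative uncertainties combine in quadrature:
  (-2·δy/y)² = (-2×0.0296)² = 0.00350;  (-3·δd/d)² = (-3×0.00760)² = 0.000520
δQ/Q = √(0.00402) = 0.0634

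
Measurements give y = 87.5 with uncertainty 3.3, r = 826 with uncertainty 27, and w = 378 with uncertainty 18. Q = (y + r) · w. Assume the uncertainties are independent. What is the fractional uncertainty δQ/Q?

Let u = y + r = 914. δu = √(δy² + δr²) = √(10.9 + 729) = 27.2, so δu/u = 0.0298.
Q is then a monomial in u, w:
δQ/Q = √((δu/u)² + (1·δw/w)²) = √(0.000887 + 0.00227) = 0.0562

0.0562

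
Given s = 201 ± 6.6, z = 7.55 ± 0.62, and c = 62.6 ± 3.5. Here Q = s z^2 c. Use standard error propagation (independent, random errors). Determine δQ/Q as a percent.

For a monomial Q ∝ s, z^2, c, fractional errors add in quadrature:
  (1·δs/s)² = (1×0.0328)² = 0.00108;  (2·δz/z)² = (2×0.0821)² = 0.0270;  (1·δc/c)² = (1×0.0559)² = 0.00313
δQ/Q = √(0.0312) = 0.177

17.7%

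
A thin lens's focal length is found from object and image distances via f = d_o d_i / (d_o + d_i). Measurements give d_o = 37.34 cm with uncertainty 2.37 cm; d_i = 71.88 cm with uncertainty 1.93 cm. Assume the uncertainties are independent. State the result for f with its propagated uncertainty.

∂f/∂d_o = (d_i/(d_o+d_i))² = 0.433;  ∂f/∂d_i = (d_o/(d_o+d_i))² = 0.117
δf = √((∂f/∂d_o · δd_o)² + (∂f/∂d_i · δd_i)²) = √(1.05 + 0.0509) = 1.05 cm
f = 24.57 cm.

24.57 ± 1.05 cm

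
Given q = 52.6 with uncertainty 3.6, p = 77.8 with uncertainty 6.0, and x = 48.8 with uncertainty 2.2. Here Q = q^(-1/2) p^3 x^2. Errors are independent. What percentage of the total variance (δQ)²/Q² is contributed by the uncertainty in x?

(δQ/Q)² = (−½·δq/q)² + (3·δp/p)² + (2·δx/x)²
  q term: (-0.5×0.0684)² = 0.00117
  p term: (3×0.0771)² = 0.0535
  x term: (2×0.0451)² = 0.00813
Total = 0.0628. Share from x = 0.00813/0.0628 = 0.129.

12.9%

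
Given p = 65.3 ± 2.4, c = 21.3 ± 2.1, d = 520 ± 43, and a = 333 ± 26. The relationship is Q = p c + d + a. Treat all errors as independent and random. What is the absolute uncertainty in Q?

Let w = p·c = 1390. δw/w = √((1·δp/p)² + (1·δc/c)²) = √(0.00135 + 0.00972) = 0.105, so δw = 146.
Q = w + d + a: δQ = √(δw² + δd² + δa²) = √(21400 + 1850 + 676) = 155

155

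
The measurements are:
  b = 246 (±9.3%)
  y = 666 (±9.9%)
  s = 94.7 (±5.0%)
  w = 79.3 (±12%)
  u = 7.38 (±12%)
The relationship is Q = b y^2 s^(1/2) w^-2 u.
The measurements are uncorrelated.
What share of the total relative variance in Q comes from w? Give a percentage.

(δQ/Q)² = (1·δb/b)² + (2·δy/y)² + (½·δs/s)² + (-2·δw/w)² + (1·δu/u)²
  b term: (1×0.0930)² = 0.00865
  y term: (2×0.0990)² = 0.0392
  s term: (0.5×0.0500)² = 0.000625
  w term: (-2×0.120)² = 0.0576
  u term: (1×0.120)² = 0.0144
Total = 0.120. Share from w = 0.0576/0.120 = 0.478.

47.8%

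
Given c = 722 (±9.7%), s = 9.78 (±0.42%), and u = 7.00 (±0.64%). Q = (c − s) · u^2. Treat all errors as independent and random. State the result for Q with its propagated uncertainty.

34900 ± 3460

Let w = c − s = 712. δw = √(δc² + δs²) = √(4900 + 0.00169) = 70.0, so δw/w = 0.0983.
Q is then a monomial in w, u:
δQ/Q = √((δw/w)² + (2·δu/u)²) = √(0.00967 + 0.000164) = 0.0992
Q = 34900, so δQ = 0.0992 × 34900 = 3460.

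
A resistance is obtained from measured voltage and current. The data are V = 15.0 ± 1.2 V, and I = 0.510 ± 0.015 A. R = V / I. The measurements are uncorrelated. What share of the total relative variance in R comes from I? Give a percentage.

(δR/R)² = (1·δV/V)² + (-1·δI/I)²
  V term: (1×0.0800)² = 0.00640
  I term: (-1×0.0294)² = 0.000865
Total = 0.00727. Share from I = 0.000865/0.00727 = 0.119.

11.9%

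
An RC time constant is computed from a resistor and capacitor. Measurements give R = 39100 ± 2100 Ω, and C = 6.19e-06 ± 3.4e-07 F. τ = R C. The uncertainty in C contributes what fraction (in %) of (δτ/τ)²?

(δτ/τ)² = (1·δR/R)² + (1·δC/C)²
  R term: (1×0.0537)² = 0.00288
  C term: (1×0.0549)² = 0.00302
Total = 0.00590. Share from C = 0.00302/0.00590 = 0.511.

51.1%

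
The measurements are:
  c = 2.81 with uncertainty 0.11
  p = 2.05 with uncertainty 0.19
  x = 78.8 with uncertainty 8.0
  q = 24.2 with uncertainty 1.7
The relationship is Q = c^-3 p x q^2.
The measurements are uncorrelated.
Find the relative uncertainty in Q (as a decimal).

Relative error in a monomial: (δQ/Q)² = Σ (nᵢ · δxᵢ/xᵢ)².
  (-3·δc/c)² = (-3×0.0391)² = 0.0138;  (1·δp/p)² = (1×0.0927)² = 0.00859;  (1·δx/x)² = (1×0.102)² = 0.0103;  (2·δq/q)² = (2×0.0702)² = 0.0197
δQ/Q = √(0.0524) = 0.229

0.229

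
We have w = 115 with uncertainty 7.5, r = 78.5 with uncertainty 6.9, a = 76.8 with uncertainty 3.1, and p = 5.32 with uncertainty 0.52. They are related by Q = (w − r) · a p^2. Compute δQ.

Let u = w − r = 36.5. δu = √(δw² + δr²) = √(56.2 + 47.6) = 10.2, so δu/u = 0.279.
Q is then a monomial in u, a, p:
δQ/Q = √((δu/u)² + (1·δa/a)² + (2·δp/p)²) = √(0.0780 + 0.00163 + 0.0382) = 0.343
Q = 79300, so δQ = 0.343 × 79300 = 27200.

27200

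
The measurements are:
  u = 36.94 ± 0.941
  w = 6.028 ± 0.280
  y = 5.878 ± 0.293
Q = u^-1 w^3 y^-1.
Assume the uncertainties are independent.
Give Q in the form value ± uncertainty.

Products/powers → add relative errors in quadrature, weighted by exponent:
  (-1·δu/u)² = (-1×0.0255)² = 0.000649;  (3·δw/w)² = (3×0.0464)² = 0.0194;  (-1·δy/y)² = (-1×0.0498)² = 0.00248
δQ/Q = √(0.0226) = 0.150
Q = 1.009, so δQ = 0.150 × 1.009 = 0.151.

1.009 ± 0.151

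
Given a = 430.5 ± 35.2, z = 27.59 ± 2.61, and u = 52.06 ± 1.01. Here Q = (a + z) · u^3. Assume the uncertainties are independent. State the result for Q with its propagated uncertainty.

(6.463 ± 0.624) × 10^7

Let w = a + z = 458.1. δw = √(δa² + δz²) = √(1240 + 6.81) = 35.3, so δw/w = 0.0771.
Q is then a monomial in w, u:
δQ/Q = √((δw/w)² + (3·δu/u)²) = √(0.00594 + 0.00339) = 0.0966
Q = 6.463e+07, so δQ = 0.0966 × 6.463e+07 = 6.24e+06.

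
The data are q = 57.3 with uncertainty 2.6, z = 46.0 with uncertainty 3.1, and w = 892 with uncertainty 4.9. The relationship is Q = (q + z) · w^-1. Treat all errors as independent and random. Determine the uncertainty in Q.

Let u = q + z = 103. δu = √(δq² + δz²) = √(6.76 + 9.61) = 4.05, so δu/u = 0.0392.
Q is then a monomial in u, w:
δQ/Q = √((δu/u)² + (-1·δw/w)²) = √(0.00153 + 3.02e-05) = 0.0396
Q = 0.116, so δQ = 0.0396 × 0.116 = 0.00458.

0.00458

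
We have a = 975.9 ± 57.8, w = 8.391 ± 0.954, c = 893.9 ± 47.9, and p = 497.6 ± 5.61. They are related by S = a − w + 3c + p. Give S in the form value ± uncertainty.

Each term contributes (cᵢ δxᵢ)² to (δS)²:
  (δa)² = 3340;  (δw)² = 0.910;  (3·δc)² = 20600;  (δp)² = 31.5
δS = √(24000) = 155
S = 4147.

4147 ± 155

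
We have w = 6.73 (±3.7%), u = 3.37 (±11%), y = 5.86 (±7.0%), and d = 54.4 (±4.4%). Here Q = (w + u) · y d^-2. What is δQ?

Let h = w + u = 10.1. δh = √(δw² + δu²) = √(0.0620 + 0.137) = 0.447, so δh/h = 0.0442.
Q is then a monomial in h, y, d:
δQ/Q = √((δh/h)² + (1·δy/y)² + (-2·δd/d)²) = √(0.00195 + 0.00490 + 0.00774) = 0.121
Q = 0.0200, so δQ = 0.121 × 0.0200 = 0.00242.

0.00242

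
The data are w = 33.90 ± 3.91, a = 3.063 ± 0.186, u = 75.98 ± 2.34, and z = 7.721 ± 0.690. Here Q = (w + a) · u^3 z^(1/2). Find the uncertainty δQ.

Let h = w + a = 36.96. δh = √(δw² + δa²) = √(15.3 + 0.0346) = 3.91, so δh/h = 0.106.
Q is then a monomial in h, u, z:
δQ/Q = √((δh/h)² + (3·δu/u)² + (½·δz/z)²) = √(0.0112 + 0.00854 + 0.00200) = 0.147
Q = 4.505e+07, so δQ = 0.147 × 4.505e+07 = 6.64e+06.

6.64e+06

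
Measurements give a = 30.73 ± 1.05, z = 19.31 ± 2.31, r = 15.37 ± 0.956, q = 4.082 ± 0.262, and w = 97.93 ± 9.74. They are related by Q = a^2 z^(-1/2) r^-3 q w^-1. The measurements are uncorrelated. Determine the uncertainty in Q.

Relative error in a monomial: (δQ/Q)² = Σ (nᵢ · δxᵢ/xᵢ)².
  (2·δa/a)² = (2×0.0342)² = 0.00467;  (−½·δz/z)² = (-0.5×0.120)² = 0.00358;  (-3·δr/r)² = (-3×0.0622)² = 0.0348;  (1·δq/q)² = (1×0.0642)² = 0.00412;  (-1·δw/w)² = (-1×0.0995)² = 0.00989
δQ/Q = √(0.0571) = 0.239
Q = 0.002467, so δQ = 0.239 × 0.002467 = 0.000589.

0.000589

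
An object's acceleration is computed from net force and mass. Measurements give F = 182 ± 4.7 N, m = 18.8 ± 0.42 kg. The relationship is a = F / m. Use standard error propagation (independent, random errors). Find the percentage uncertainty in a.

a is a product of powers, so relative uncertainties combine in quadrature:
  (1·δF/F)² = (1×0.0258)² = 0.000667;  (-1·δm/m)² = (-1×0.0223)² = 0.000499
δa/a = √(0.00117) = 0.0341

3.41%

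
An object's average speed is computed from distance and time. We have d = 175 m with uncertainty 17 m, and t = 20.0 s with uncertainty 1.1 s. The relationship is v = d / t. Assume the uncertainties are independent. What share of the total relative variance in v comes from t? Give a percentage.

(δv/v)² = (1·δd/d)² + (-1·δt/t)²
  d term: (1×0.0971)² = 0.00944
  t term: (-1×0.0550)² = 0.00303
Total = 0.0125. Share from t = 0.00303/0.0125 = 0.243.

24.3%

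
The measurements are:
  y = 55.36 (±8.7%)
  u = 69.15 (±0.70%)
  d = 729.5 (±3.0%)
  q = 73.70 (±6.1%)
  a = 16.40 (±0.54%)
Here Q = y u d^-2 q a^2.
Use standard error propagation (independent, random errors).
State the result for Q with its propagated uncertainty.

For a monomial Q ∝ y, u, d^-2, q, a^2, fractional errors add in quadrature:
  (1·δy/y)² = (1×0.0870)² = 0.00757;  (1·δu/u)² = (1×0.00700)² = 4.9e-05;  (-2·δd/d)² = (-2×0.0300)² = 0.00360;  (1·δq/q)² = (1×0.0610)² = 0.00372;  (2·δa/a)² = (2×0.00540)² = 0.000117
δQ/Q = √(0.0151) = 0.123
Q = 142.6, so δQ = 0.123 × 142.6 = 17.5.

142.6 ± 17.5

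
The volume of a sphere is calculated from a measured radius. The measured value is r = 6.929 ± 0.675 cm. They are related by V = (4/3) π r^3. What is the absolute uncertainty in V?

407 cm^3

V ∝ r^3, so δV/V = |3| · δr/r = 3 × 0.0974 = 0.292.
V = 1393 cm^3, so δV = 0.292 × 1393 = 407 cm^3.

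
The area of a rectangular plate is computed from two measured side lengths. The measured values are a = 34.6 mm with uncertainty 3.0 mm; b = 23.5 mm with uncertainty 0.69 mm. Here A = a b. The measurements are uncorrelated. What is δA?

74.4 mm^2

A is a product of powers, so relative uncertainties combine in quadrature:
  (1·δa/a)² = (1×0.0867)² = 0.00752;  (1·δb/b)² = (1×0.0294)² = 0.000862
δA/A = √(0.00838) = 0.0915
A = 813 mm^2, so δA = 0.0915 × 813 = 74.4 mm^2.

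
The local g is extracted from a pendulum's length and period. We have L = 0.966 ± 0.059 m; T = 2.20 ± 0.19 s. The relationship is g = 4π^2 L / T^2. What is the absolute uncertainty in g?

Since g is a product/quotient, work with relative uncertainties:
  (1·δL/L)² = (1×0.0611)² = 0.00373;  (-2·δT/T)² = (-2×0.0864)² = 0.0298
δg/g = √(0.0336) = 0.183
g = 7.88 m/s^2, so δg = 0.183 × 7.88 = 1.44 m/s^2.

1.44 m/s^2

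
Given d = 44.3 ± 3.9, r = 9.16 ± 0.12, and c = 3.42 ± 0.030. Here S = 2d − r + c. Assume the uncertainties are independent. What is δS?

Sums and differences: (δS)² = Σ (cᵢ δxᵢ)².
  (2·δd)² = 60.8;  (δr)² = 0.0144;  (δc)² = 0.000900
δS = √(60.9) = 7.80

7.80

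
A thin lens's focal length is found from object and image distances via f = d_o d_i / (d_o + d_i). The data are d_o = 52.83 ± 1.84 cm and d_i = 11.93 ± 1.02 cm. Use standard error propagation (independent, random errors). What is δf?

∂f/∂d_o = (d_i/(d_o+d_i))² = 0.0339;  ∂f/∂d_i = (d_o/(d_o+d_i))² = 0.665
δf = √((∂f/∂d_o · δd_o)² + (∂f/∂d_i · δd_i)²) = √(0.00390 + 0.461) = 0.682 cm

0.682 cm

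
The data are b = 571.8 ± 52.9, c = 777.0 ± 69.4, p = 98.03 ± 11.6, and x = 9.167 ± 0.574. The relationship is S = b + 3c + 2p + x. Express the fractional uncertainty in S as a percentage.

6.95%

Absolute uncertainties add in quadrature for a linear combination:
  (δb)² = 2800;  (3·δc)² = 43300;  (2·δp)² = 538;  (δx)² = 0.329
δS = √(46700) = 216
S = 3108, so δS/S = 216/3108 = 0.0695.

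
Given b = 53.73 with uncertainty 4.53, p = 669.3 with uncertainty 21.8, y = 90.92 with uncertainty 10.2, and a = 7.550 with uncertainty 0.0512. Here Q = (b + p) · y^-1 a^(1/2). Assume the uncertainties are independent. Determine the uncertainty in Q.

2.54

Let u = b + p = 723.0. δu = √(δb² + δp²) = √(20.5 + 475) = 22.3, so δu/u = 0.0308.
Q is then a monomial in u, y, a:
δQ/Q = √((δu/u)² + (-1·δy/y)² + (½·δa/a)²) = √(0.000948 + 0.0126 + 1.15e-05) = 0.116
Q = 21.85, so δQ = 0.116 × 21.85 = 2.54.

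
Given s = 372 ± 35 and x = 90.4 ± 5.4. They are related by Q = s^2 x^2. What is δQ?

2.52e+08

Q is a product of powers, so relative uncertainties combine in quadrature:
  (2·δs/s)² = (2×0.0941)² = 0.0354;  (2·δx/x)² = (2×0.0597)² = 0.0143
δQ/Q = √(0.0497) = 0.223
Q = 1.13e+09, so δQ = 0.223 × 1.13e+09 = 2.52e+08.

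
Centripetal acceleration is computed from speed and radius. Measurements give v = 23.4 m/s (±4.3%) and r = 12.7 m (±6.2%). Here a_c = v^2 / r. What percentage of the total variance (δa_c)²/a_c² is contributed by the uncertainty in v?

65.8%

(δa_c/a_c)² = (2·δv/v)² + (-1·δr/r)²
  v term: (2×0.0430)² = 0.00740
  r term: (-1×0.0620)² = 0.00384
Total = 0.0112. Share from v = 0.00740/0.0112 = 0.658.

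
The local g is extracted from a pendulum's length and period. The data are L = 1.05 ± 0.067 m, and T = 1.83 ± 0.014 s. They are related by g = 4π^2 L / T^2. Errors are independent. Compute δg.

0.812 m/s^2

g is a product of powers, so relative uncertainties combine in quadrature:
  (1·δL/L)² = (1×0.0638)² = 0.00407;  (-2·δT/T)² = (-2×0.00765)² = 0.000234
δg/g = √(0.00431) = 0.0656
g = 12.4 m/s^2, so δg = 0.0656 × 12.4 = 0.812 m/s^2.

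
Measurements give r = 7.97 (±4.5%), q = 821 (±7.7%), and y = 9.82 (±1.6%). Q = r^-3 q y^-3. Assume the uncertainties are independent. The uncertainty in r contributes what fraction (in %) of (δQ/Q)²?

(δQ/Q)² = (-3·δr/r)² + (1·δq/q)² + (-3·δy/y)²
  r term: (-3×0.0450)² = 0.0182
  q term: (1×0.0770)² = 0.00593
  y term: (-3×0.0160)² = 0.00230
Total = 0.0265. Share from r = 0.0182/0.0265 = 0.689.

68.9%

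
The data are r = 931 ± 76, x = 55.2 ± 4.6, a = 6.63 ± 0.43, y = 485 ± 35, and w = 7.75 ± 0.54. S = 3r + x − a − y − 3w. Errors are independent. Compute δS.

Sums and differences: (δS)² = Σ (cᵢ δxᵢ)².
  (3·δr)² = 52000;  (δx)² = 21.2;  (δa)² = 0.185;  (δy)² = 1220;  (3·δw)² = 2.62
δS = √(53200) = 231

231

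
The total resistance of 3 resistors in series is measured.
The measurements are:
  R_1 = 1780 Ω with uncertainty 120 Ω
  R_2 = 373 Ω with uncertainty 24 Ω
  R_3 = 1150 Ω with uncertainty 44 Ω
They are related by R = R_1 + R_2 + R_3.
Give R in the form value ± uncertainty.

3300 ± 130 Ω

R is a linear combination, so absolute uncertainties add in quadrature:
  (δR_1)² = 14400;  (δR_2)² = 576;  (δR_3)² = 1940
δR = √(16900) = 130 Ω
R = 3300 Ω.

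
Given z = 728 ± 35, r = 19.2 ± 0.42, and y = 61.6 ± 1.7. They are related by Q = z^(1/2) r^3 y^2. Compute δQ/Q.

Q is a product of powers, so relative uncertainties combine in quadrature:
  (½·δz/z)² = (0.5×0.0481)² = 0.000578;  (3·δr/r)² = (3×0.0219)² = 0.00431;  (2·δy/y)² = (2×0.0276)² = 0.00305
δQ/Q = √(0.00793) = 0.0891

0.0891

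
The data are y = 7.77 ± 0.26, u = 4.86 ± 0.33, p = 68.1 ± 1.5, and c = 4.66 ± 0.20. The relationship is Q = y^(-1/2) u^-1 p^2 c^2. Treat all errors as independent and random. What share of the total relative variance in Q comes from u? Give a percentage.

32.5%

(δQ/Q)² = (−½·δy/y)² + (-1·δu/u)² + (2·δp/p)² + (2·δc/c)²
  y term: (-0.5×0.0335)² = 0.000280
  u term: (-1×0.0679)² = 0.00461
  p term: (2×0.0220)² = 0.00194
  c term: (2×0.0429)² = 0.00737
Total = 0.0142. Share from u = 0.00461/0.0142 = 0.325.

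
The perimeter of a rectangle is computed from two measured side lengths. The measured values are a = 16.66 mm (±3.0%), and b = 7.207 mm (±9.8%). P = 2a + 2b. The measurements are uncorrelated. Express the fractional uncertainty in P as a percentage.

P is a linear combination, so absolute uncertainties add in quadrature:
  (2·δa)² = 0.999;  (2·δb)² = 2.00
δP = √(2.99) = 1.73 mm
P = 47.73 mm, so δP/P = 1.73/47.73 = 0.0363.

3.63%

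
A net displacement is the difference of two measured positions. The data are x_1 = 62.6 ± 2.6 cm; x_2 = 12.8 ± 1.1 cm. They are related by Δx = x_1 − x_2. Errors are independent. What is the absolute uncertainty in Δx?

Δx is a linear combination, so absolute uncertainties add in quadrature:
  (δx_1)² = 6.76;  (δx_2)² = 1.21
δΔx = √(7.97) = 2.82 cm

2.82 cm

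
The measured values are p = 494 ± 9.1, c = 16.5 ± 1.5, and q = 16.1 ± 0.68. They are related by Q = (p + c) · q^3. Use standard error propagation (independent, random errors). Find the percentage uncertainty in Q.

Let u = p + c = 510. δu = √(δp² + δc²) = √(82.8 + 2.25) = 9.22, so δu/u = 0.0181.
Q is then a monomial in u, q:
δQ/Q = √((δu/u)² + (3·δq/q)²) = √(0.000326 + 0.0161) = 0.128

12.8%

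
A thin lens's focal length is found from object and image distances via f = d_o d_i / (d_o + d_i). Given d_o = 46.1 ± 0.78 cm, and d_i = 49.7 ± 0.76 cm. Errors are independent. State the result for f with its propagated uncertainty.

∂f/∂d_o = (d_i/(d_o+d_i))² = 0.269;  ∂f/∂d_i = (d_o/(d_o+d_i))² = 0.232
δf = √((∂f/∂d_o · δd_o)² + (∂f/∂d_i · δd_i)²) = √(0.0441 + 0.0310) = 0.274 cm
f = 23.9 cm.

23.9 ± 0.274 cm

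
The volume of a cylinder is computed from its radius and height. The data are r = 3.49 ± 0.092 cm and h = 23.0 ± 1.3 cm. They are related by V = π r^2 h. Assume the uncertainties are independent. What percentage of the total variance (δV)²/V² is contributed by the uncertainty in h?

53.5%

(δV/V)² = (2·δr/r)² + (1·δh/h)²
  r term: (2×0.0264)² = 0.00278
  h term: (1×0.0565)² = 0.00319
Total = 0.00597. Share from h = 0.00319/0.00597 = 0.535.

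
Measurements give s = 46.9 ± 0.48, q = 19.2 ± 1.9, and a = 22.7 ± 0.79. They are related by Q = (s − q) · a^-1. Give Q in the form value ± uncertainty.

1.22 ± 0.0962

Let u = s − q = 27.7. δu = √(δs² + δq²) = √(0.230 + 3.61) = 1.96, so δu/u = 0.0707.
Q is then a monomial in u, a:
δQ/Q = √((δu/u)² + (-1·δa/a)²) = √(0.00501 + 0.00121) = 0.0788
Q = 1.22, so δQ = 0.0788 × 1.22 = 0.0962.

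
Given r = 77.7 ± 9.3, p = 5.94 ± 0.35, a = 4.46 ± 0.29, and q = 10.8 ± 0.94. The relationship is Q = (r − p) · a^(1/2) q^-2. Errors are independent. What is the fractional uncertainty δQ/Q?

Let u = r − p = 71.8. δu = √(δr² + δp²) = √(86.5 + 0.122) = 9.31, so δu/u = 0.130.
Q is then a monomial in u, a, q:
δQ/Q = √((δu/u)² + (½·δa/a)² + (-2·δq/q)²) = √(0.0168 + 0.00106 + 0.0303) = 0.219

0.219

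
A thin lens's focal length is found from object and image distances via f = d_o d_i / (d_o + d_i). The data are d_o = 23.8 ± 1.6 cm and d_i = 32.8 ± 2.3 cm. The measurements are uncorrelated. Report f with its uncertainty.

13.8 ± 0.674 cm

∂f/∂d_o = (d_i/(d_o+d_i))² = 0.336;  ∂f/∂d_i = (d_o/(d_o+d_i))² = 0.177
δf = √((∂f/∂d_o · δd_o)² + (∂f/∂d_i · δd_i)²) = √(0.289 + 0.165) = 0.674 cm
f = 13.8 cm.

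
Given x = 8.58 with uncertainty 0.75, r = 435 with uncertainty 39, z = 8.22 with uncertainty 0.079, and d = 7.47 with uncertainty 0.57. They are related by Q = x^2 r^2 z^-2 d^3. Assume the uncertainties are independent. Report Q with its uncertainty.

(8.59 ± 2.92) × 10^7

Since Q is a product/quotient, work with relative uncertainties:
  (2·δx/x)² = (2×0.0874)² = 0.0306;  (2·δr/r)² = (2×0.0897)² = 0.0322;  (-2·δz/z)² = (-2×0.00961)² = 0.000369;  (3·δd/d)² = (3×0.0763)² = 0.0524
δQ/Q = √(0.115) = 0.340
Q = 8.59e+07, so δQ = 0.340 × 8.59e+07 = 2.92e+07.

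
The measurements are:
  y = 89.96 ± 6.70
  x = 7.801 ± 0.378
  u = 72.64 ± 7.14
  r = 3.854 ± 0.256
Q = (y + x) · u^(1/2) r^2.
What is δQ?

Let w = y + x = 97.76. δw = √(δy² + δx²) = √(44.9 + 0.143) = 6.71, so δw/w = 0.0686.
Q is then a monomial in w, u, r:
δQ/Q = √((δw/w)² + (½·δu/u)² + (2·δr/r)²) = √(0.00471 + 0.00242 + 0.0176) = 0.157
Q = 12380, so δQ = 0.157 × 12380 = 1950.

1950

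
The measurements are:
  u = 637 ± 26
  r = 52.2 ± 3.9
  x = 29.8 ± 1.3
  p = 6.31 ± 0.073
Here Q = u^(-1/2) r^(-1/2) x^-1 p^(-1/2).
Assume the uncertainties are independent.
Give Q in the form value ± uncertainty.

For a monomial Q ∝ u^(-1/2), r^(-1/2), x^-1, p^(-1/2), fractional errors add in quadrature:
  (−½·δu/u)² = (-0.5×0.0408)² = 0.000416;  (−½·δr/r)² = (-0.5×0.0747)² = 0.00140;  (-1·δx/x)² = (-1×0.0436)² = 0.00190;  (−½·δp/p)² = (-0.5×0.0116)² = 3.35e-05
δQ/Q = √(0.00375) = 0.0612
Q = 7.33e-05, so δQ = 0.0612 × 7.33e-05 = 4.49e-06.

(7.33 ± 0.449) × 10^-5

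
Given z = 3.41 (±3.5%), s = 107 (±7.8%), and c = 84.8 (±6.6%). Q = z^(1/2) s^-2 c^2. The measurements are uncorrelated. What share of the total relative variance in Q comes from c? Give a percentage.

41.4%

(δQ/Q)² = (½·δz/z)² + (-2·δs/s)² + (2·δc/c)²
  z term: (0.5×0.0350)² = 0.000306
  s term: (-2×0.0780)² = 0.0243
  c term: (2×0.0660)² = 0.0174
Total = 0.0421. Share from c = 0.0174/0.0421 = 0.414.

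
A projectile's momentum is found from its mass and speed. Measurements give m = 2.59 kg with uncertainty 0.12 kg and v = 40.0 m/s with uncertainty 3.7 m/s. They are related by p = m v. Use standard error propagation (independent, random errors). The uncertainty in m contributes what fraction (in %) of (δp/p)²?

20.1%

(δp/p)² = (1·δm/m)² + (1·δv/v)²
  m term: (1×0.0463)² = 0.00215
  v term: (1×0.0925)² = 0.00856
Total = 0.0107. Share from m = 0.00215/0.0107 = 0.201.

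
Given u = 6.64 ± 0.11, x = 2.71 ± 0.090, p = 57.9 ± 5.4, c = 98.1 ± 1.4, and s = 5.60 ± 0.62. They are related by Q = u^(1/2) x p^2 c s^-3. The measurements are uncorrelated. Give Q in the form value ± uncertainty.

13100 ± 5010

Relative error in a monomial: (δQ/Q)² = Σ (nᵢ · δxᵢ/xᵢ)².
  (½·δu/u)² = (0.5×0.0166)² = 6.86e-05;  (1·δx/x)² = (1×0.0332)² = 0.00110;  (2·δp/p)² = (2×0.0933)² = 0.0348;  (1·δc/c)² = (1×0.0143)² = 0.000204;  (-3·δs/s)² = (-3×0.111)² = 0.110
δQ/Q = √(0.146) = 0.383
Q = 13100, so δQ = 0.383 × 13100 = 5010.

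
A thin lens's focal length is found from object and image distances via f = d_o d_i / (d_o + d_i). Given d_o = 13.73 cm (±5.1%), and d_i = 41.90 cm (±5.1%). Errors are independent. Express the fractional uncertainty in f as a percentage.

∂f/∂d_o = (d_i/(d_o+d_i))² = 0.567;  ∂f/∂d_i = (d_o/(d_o+d_i))² = 0.0609
δf = √((∂f/∂d_o · δd_o)² + (∂f/∂d_i · δd_i)²) = √(0.158 + 0.0169) = 0.418 cm
f = 10.34 cm, so δf/f = 0.418/10.34 = 0.0404.

4.04%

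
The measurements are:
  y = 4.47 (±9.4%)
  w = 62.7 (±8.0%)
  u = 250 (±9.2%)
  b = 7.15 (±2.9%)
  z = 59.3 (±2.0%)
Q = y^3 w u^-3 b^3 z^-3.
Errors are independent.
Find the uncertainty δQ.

2.62e-07

Each factor contributes (exponent × relative error)² to (δQ/Q)²:
  (3·δy/y)² = (3×0.0940)² = 0.0795;  (1·δw/w)² = (1×0.0800)² = 0.00640;  (-3·δu/u)² = (-3×0.0920)² = 0.0762;  (3·δb/b)² = (3×0.0290)² = 0.00757;  (-3·δz/z)² = (-3×0.0200)² = 0.00360
δQ/Q = √(0.173) = 0.416
Q = 6.28e-07, so δQ = 0.416 × 6.28e-07 = 2.62e-07.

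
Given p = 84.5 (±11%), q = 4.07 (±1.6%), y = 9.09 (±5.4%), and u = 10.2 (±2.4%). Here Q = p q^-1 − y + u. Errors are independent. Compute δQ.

Let w = p·q^-1 = 20.8. δw/w = √((1·δp/p)² + (-1·δq/q)²) = √(0.0121 + 0.000256) = 0.111, so δw = 2.31.
Q = w − y + u: δQ = √(δw² + δy² + δu²) = √(5.33 + 0.241 + 0.0599) = 2.37

2.37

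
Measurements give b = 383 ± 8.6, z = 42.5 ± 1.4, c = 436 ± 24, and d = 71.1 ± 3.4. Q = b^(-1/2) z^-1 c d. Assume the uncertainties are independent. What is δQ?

3.01

For a monomial Q ∝ b^(-1/2), z^-1, c, d, fractional errors add in quadrature:
  (−½·δb/b)² = (-0.5×0.0225)² = 0.000126;  (-1·δz/z)² = (-1×0.0329)² = 0.00109;  (1·δc/c)² = (1×0.0550)² = 0.00303;  (1·δd/d)² = (1×0.0478)² = 0.00229
δQ/Q = √(0.00653) = 0.0808
Q = 37.3, so δQ = 0.0808 × 37.3 = 3.01.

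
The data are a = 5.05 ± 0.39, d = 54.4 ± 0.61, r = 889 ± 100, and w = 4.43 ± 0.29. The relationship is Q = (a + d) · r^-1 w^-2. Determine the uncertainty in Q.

Let u = a + d = 59.4. δu = √(δa² + δd²) = √(0.152 + 0.372) = 0.724, so δu/u = 0.0122.
Q is then a monomial in u, r, w:
δQ/Q = √((δu/u)² + (-1·δr/r)² + (-2·δw/w)²) = √(0.000148 + 0.0127 + 0.0171) = 0.173
Q = 0.00341, so δQ = 0.173 × 0.00341 = 0.000590.

0.000590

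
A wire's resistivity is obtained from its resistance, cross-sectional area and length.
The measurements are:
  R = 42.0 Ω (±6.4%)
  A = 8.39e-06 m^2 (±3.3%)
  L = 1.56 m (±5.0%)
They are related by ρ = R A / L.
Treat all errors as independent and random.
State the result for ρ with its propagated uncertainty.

(2.26 ± 0.198) × 10^-4 Ω·m

For a monomial ρ ∝ R, A, L^-1, fractional errors add in quadrature:
  (1·δR/R)² = (1×0.0640)² = 0.00410;  (1·δA/A)² = (1×0.0330)² = 0.00109;  (-1·δL/L)² = (-1×0.0500)² = 0.00250
δρ/ρ = √(0.00769) = 0.0877
ρ = 0.000226 Ω·m, so δρ = 0.0877 × 0.000226 = 1.98e-05 Ω·m.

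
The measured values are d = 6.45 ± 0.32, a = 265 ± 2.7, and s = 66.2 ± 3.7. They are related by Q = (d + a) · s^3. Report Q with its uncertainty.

Let u = d + a = 271. δu = √(δd² + δa²) = √(0.102 + 7.29) = 2.72, so δu/u = 0.0100.
Q is then a monomial in u, s:
δQ/Q = √((δu/u)² + (3·δs/s)²) = √(0.000100 + 0.0281) = 0.168
Q = 7.88e+07, so δQ = 0.168 × 7.88e+07 = 1.32e+07.

(7.88 ± 1.32) × 10^7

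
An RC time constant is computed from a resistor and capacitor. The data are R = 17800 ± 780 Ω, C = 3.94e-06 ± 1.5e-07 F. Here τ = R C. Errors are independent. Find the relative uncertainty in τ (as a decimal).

0.0580

Products/powers → add relative errors in quadrature, weighted by exponent:
  (1·δR/R)² = (1×0.0438)² = 0.00192;  (1·δC/C)² = (1×0.0381)² = 0.00145
δτ/τ = √(0.00337) = 0.0580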